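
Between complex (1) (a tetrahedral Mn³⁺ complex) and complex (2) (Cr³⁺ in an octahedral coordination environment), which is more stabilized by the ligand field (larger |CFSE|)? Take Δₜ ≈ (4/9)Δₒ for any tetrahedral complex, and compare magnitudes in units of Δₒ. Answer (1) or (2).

(2)

(1): Group 7 minus oxidation state +3 gives a d⁴ configuration for Mn³⁺; Tetrahedral fields are weak (Δₜ ≈ 4/9 Δₒ), so electrons fill high-spin; e² t₂², CFSE = -0.4Δₜ ≈ -0.18Δₒ.
(2): Cr is in group 6, so Cr³⁺ is d³ (6 − 3 = 3); t₂g³ eg⁰, CFSE = -1.2Δₒ.
So (2) has the larger |CFSE|.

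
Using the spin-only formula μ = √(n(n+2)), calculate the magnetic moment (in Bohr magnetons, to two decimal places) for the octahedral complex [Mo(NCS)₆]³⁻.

3.87 Bohr magnetons

Each NCS⁻ contributes -1; 6 × (-1) = -6. With overall charge -3, Mo is in the +3 oxidation state.
Group 6 minus oxidation state +3 gives a d³ configuration for Mo³⁺.
For octahedral d³ the high- and low-spin configurations coincide.
Configuration: t₂g³ eg⁰ → 3 unpaired electrons.
μ(spin-only) = √[3(3+2)] = √15 ≈ 3.87 Bohr magnetons.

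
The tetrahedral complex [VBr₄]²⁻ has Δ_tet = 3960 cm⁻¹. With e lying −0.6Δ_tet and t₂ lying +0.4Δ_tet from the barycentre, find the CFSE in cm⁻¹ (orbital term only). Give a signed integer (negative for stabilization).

-3168

Each Br⁻ contributes -1; 4 × (-1) = -4. With overall charge -2, V is in the +2 oxidation state.
Group 5 minus oxidation state +2 gives a d³ configuration for V²⁺.
With tetrahedral geometry the complex is necessarily high-spin.
Configuration: e² t₂¹.
The orbital stabilization is -0.8Δ_tet = -0.8 × 3960 = -3168 cm⁻¹.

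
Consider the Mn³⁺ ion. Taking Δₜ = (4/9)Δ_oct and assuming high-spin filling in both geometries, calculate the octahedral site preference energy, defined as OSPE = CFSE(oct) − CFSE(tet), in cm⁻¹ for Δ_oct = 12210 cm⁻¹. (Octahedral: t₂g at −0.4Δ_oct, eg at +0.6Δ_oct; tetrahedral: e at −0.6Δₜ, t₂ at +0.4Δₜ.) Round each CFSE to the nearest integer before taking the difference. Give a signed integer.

-5155

Mn is in group 7, so Mn³⁺ is d⁴ (7 − 3 = 4).
Octahedral high-spin t₂g³ eg¹: CFSE = -0.6 × 12210 = -7326 cm⁻¹.
In a tetrahedral site the filling is e² t₂²: CFSE(tet) = -0.4Δₜ = -0.4 × (4/9)(12210) = -2171 cm⁻¹.
OSPE = -7326 − (-2171) = -5155 cm⁻¹.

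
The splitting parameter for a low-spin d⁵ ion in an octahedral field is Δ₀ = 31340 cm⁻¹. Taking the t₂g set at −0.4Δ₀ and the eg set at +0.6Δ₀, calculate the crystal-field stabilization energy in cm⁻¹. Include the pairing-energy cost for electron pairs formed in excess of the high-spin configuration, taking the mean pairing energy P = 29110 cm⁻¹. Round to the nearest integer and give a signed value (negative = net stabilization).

-4460

Electron filling gives t₂g⁵ eg⁰.
CFSE(orbital) = 5×(-0.4Δ₀) + 0×(0.6Δ₀) = -2.0Δ₀; with Δ₀ = 31340 cm⁻¹ that is -62680 cm⁻¹.
Pairing penalty: 2 pairs vs 0 in the high-spin reference → 2 extra × P = 58220 cm⁻¹.
Net CFSE = -62680 + 58220 = -4460 cm⁻¹.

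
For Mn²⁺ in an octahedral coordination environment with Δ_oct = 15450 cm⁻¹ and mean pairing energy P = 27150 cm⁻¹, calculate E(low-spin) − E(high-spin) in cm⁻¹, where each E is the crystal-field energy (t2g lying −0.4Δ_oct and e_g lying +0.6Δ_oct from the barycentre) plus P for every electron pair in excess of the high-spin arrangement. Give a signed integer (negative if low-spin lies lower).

Mn sits in group 7; removing 2 electrons leaves Mn²⁺ with 7 − 2 = 5 d electrons.
High-spin d⁵ fills as t2g^3 e_g^2 with CFSE 3(−0.4) + 2(+0.6) = 0.0Δ_oct = 0 cm⁻¹.
Low-spin: t2g^5 e_g^0, orbital CFSE = -2.0Δ_oct = -30900 cm⁻¹; plus 2 excess pairs × P = +54300 cm⁻¹; total 23400 cm⁻¹.
Thus E(LS) − E(HS) = 23400 cm⁻¹.

23400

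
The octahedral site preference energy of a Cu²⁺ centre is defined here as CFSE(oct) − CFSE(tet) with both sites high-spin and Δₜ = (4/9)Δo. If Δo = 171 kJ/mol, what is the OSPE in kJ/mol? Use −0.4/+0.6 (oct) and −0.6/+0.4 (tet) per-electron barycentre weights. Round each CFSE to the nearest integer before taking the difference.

-73

Cu is in group 11, so Cu²⁺ is d⁹ (11 − 2 = 9).
Octahedral high-spin t2g^6 e_g^3: CFSE = -0.6 × 171 = -103 kJ/mol.
Tetrahedral: e^4 t2^5, CFSE = 4(−0.6) + 5(+0.4) = -0.4Δₜ = -0.4 × (4/9) × 171 = -30 kJ/mol.
OSPE = -103 − (-30) = -73 kJ/mol.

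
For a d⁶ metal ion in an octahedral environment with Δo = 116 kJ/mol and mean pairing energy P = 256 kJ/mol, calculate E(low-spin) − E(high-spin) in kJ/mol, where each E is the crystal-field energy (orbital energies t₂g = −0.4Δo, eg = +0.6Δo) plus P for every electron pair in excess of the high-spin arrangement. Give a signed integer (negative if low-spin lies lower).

In the high-spin limit (t₂g⁴ eg²) the orbital term is -0.4Δo = -46 kJ/mol, with no excess pairing.
For low-spin the configuration is t₂g⁶ eg⁰: orbital energy -2.4 × 116 = -278 kJ/mol, and 2 additional pairs relative to high-spin add 512 kJ/mol, giving 234 kJ/mol.
The difference is 234 − (-46) = 280 kJ/mol, so high-spin lies lower.

280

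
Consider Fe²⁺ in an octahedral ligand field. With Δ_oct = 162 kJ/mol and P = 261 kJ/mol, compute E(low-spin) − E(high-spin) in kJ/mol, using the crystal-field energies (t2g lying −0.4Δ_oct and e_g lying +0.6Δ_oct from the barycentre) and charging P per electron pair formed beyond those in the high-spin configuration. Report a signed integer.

198

Fe sits in group 8; removing 2 electrons leaves Fe²⁺ with 8 − 2 = 6 d electrons.
In the high-spin limit (t2g^4 e_g^2) the orbital term is -0.4Δ_oct = -65 kJ/mol, with no excess pairing.
Low-spin t2g^6 e_g^0 gives -2.4Δ_oct = -389 kJ/mol, but forming 2 extra pairs costs 2P = 522 kJ/mol, so E(LS) = -389 + 522 = 133 kJ/mol.
The difference is 133 − (-65) = 198 kJ/mol, so high-spin lies lower.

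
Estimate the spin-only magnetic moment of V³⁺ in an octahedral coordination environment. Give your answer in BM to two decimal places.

2.83 BM

V is in group 5, so V³⁺ is d² (5 − 3 = 2).
For octahedral d² the high- and low-spin configurations coincide.
Configuration: t₂g² eg⁰ → 2 unpaired electrons.
μ(spin-only) = √[2(2+2)] = √8 ≈ 2.83 BM.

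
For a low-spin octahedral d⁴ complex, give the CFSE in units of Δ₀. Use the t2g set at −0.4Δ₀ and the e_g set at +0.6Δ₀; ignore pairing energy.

-1.6 Δ₀

Configuration: t2g^4 e_g^0.
CFSE = 4(-0.4Δ₀) + 0(0.6Δ₀) = -1.6Δ₀ + 0.0Δ₀ = -1.6Δ₀.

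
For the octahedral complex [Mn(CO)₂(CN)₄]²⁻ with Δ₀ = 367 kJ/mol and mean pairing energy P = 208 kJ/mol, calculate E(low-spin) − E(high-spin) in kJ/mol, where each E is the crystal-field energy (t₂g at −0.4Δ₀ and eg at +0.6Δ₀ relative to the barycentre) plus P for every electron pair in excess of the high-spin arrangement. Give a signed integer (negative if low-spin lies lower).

-318

Ligand charges: 2×(+0) from CO and 4×(-1) from CN⁻ sum to -4; with overall charge -2, Mn is +2.
Mn is in group 7, so Mn²⁺ is d⁵ (7 − 2 = 5).
In the high-spin limit (t₂g³ eg²) the orbital term is 0.0Δ₀ = 0 kJ/mol, with no excess pairing.
Low-spin: t₂g⁵ eg⁰, orbital CFSE = -2.0Δ₀ = -734 kJ/mol; plus 2 excess pairs × P = +416 kJ/mol; total -318 kJ/mol.
E(LS) − E(HS) = -318 − (0) = -318 kJ/mol.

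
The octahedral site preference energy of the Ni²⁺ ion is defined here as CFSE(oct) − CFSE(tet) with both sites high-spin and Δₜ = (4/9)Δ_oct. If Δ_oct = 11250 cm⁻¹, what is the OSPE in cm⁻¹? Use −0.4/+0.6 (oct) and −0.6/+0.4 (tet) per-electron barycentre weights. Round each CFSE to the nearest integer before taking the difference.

-9500

Group 10 minus oxidation state +2 gives a d⁸ configuration for Ni²⁺.
In an octahedral site d⁸ (HS) is t2g^6 e_g^2, giving CFSE(oct) = -1.2Δ_oct = -13500 cm⁻¹.
Tetrahedral e^4 t2^4 gives -0.8Δₜ = -0.8 × (4/9) × 11250 = -4000 cm⁻¹.
OSPE = CFSE(oct) − CFSE(tet) = -13500 − (-4000) = -9500 cm⁻¹.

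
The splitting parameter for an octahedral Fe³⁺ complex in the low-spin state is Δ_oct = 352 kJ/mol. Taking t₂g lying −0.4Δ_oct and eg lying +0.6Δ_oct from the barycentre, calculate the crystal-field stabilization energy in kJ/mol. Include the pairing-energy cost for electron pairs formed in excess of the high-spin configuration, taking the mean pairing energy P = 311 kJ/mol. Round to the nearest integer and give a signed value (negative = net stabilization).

Group 8 minus oxidation state +3 gives a d⁵ configuration for Fe³⁺.
Electron filling gives t₂g⁵ eg⁰.
CFSE(orbital) = 5×(-0.4Δ_oct) + 0×(0.6Δ_oct) = -2.0Δ_oct; with Δ_oct = 352 kJ/mol that is -704 kJ/mol.
High-spin d⁵ would be t₂g³ eg² with 0 pairs; low-spin has 2, so 2 excess pairs cost +2P = +622 kJ/mol.
Overall CFSE = -704 + 622 = -82 kJ/mol.

-82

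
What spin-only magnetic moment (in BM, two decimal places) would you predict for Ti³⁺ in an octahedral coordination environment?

1.73 BM

Ti sits in group 4; removing 3 electrons leaves Ti³⁺ with 4 − 3 = 1 d electrons.
Configuration: t₂g¹ eg⁰ → 1 unpaired electron.
μ(spin-only) = √[1(1+2)] = √3 ≈ 1.73 BM.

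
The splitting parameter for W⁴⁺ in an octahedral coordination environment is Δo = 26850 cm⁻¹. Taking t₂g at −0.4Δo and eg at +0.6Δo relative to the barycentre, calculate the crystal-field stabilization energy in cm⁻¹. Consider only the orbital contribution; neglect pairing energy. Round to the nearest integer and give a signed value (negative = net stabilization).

Group 6 minus oxidation state +4 gives a d² configuration for W⁴⁺.
Electron filling gives t₂g² eg⁰.
Orbital CFSE = 2(-0.4) + 0(0.6) = -0.8Δo = -0.8 × 26850 = -21480 cm⁻¹.

-21480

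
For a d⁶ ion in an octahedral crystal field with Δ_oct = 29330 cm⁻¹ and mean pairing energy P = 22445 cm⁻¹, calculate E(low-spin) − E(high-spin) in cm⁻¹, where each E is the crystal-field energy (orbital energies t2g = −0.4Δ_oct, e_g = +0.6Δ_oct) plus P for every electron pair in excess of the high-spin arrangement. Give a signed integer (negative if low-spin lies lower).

-13770

High-spin: t2g^4 e_g^2, CFSE = -0.4Δ_oct = -11732 cm⁻¹.
Low-spin: t2g^6 e_g^0, orbital CFSE = -2.4Δ_oct = -70392 cm⁻¹; plus 2 excess pairs × P = +44890 cm⁻¹; total -25502 cm⁻¹.
E(LS) − E(HS) = -25502 − (-11732) = -13770 cm⁻¹.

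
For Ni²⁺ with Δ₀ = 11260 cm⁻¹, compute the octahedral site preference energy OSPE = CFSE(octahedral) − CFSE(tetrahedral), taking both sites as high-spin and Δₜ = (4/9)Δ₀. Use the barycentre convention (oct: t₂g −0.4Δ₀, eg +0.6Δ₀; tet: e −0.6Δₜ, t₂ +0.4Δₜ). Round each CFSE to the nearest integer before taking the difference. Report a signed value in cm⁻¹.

-9508

Ni is in group 10, so Ni²⁺ is d⁸ (10 − 2 = 8).
Octahedral high-spin t2g^6 e_g^2: CFSE = -1.2 × 11260 = -13512 cm⁻¹.
Tetrahedral e^4 t2^4 gives -0.8Δₜ = -0.8 × (4/9) × 11260 = -4004 cm⁻¹.
OSPE = -13512 − (-4004) = -9508 cm⁻¹.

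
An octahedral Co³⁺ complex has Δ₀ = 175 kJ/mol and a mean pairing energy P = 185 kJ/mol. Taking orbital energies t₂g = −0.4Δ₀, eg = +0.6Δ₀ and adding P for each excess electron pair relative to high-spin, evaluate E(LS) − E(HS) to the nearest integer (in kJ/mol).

20

Co³⁺: group 9, so d-count = 9 − 3 = 6.
High-spin d⁶ fills as t₂g⁴ eg² with CFSE 4(−0.4) + 2(+0.6) = -0.4Δ₀ = -70 kJ/mol.
For low-spin the configuration is t₂g⁶ eg⁰: orbital energy -2.4 × 175 = -420 kJ/mol, and 2 additional pairs relative to high-spin add 370 kJ/mol, giving -50 kJ/mol.
E(LS) − E(HS) = -50 − (-70) = 20 kJ/mol.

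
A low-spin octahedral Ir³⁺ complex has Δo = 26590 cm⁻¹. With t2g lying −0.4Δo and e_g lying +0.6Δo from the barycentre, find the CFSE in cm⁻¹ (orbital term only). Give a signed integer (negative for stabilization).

Group 9 minus oxidation state +3 gives a d⁶ configuration for Ir³⁺.
The d⁶ electrons fill as t2g^6 e_g^0.
Orbital CFSE = 6(-0.4) + 0(0.6) = -2.4Δo = -2.4 × 26590 = -63816 cm⁻¹.

-63816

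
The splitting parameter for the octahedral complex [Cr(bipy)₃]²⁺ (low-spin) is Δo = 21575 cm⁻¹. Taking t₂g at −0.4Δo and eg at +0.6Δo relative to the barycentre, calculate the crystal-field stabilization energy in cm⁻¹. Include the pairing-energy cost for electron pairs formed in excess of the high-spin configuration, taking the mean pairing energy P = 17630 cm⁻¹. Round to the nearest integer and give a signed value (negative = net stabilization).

-16890

bipy is neutral, so the +2 overall charge sits on Cr: oxidation state +2.
Cr²⁺: group 6, so d-count = 6 − 2 = 4.
Electron filling gives t₂g⁴ eg⁰.
Orbital CFSE = 4(-0.4) + 0(0.6) = -1.6Δo = -1.6 × 21575 = -34520 cm⁻¹.
Relative to high-spin t₂g³ eg¹ (0 paired), the low-spin configuration has 1 additional pair, contributing +1 × 17630 = +17630 cm⁻¹.
Overall CFSE = -34520 + 17630 = -16890 cm⁻¹.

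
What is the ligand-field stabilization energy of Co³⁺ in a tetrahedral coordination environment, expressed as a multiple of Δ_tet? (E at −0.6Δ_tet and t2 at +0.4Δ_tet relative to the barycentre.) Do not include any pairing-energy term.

Co sits in group 9; removing 3 electrons leaves Co³⁺ with 9 − 3 = 6 d electrons.
Tetrahedral fields are weak (Δₜ ≈ 4/9 Δₒ), so electrons fill high-spin.
Configuration: e^3 t2^3.
CFSE = 3(-0.6Δ_tet) + 3(0.4Δ_tet) = -1.8Δ_tet + 1.2Δ_tet = -0.6Δ_tet.

-0.6 Δ_tet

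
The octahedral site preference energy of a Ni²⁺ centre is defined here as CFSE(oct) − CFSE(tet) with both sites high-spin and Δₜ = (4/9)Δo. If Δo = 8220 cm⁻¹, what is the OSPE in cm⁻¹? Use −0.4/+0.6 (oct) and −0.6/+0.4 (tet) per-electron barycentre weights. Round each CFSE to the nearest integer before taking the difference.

Group 10 minus oxidation state +2 gives a d⁸ configuration for Ni²⁺.
Octahedral (high-spin): t₂g⁶ eg², CFSE = 6(−0.4) + 2(+0.6) = -1.2Δo = -1.2 × 8220 = -9864 cm⁻¹.
Tetrahedral e⁴ t₂⁴ gives -0.8Δₜ = -0.8 × (4/9) × 8220 = -2923 cm⁻¹.
OSPE = -9864 − (-2923) = -6941 cm⁻¹.

-6941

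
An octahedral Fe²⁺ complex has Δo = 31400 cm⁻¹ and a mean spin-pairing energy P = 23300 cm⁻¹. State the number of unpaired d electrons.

0

Fe²⁺: group 8, so d-count = 8 − 2 = 6.
With Δo > P the complex is low-spin.
That gives t₂g⁶ eg⁰.
Unpaired electrons: 0.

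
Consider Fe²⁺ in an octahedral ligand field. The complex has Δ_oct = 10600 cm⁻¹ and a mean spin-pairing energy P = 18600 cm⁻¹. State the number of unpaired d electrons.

Fe²⁺: group 8, so d-count = 8 − 2 = 6.
Δ_oct < P, so pairing is avoided: the ground state is high-spin.
That gives t2g^4 e_g^2.
Unpaired electrons: 4.

4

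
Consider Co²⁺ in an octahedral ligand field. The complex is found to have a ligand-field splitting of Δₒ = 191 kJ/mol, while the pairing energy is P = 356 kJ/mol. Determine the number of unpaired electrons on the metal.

3

Co sits in group 9; removing 2 electrons leaves Co²⁺ with 9 − 2 = 7 d electrons.
With Δₒ < P the complex is high-spin.
Configuration: t₂g⁵ eg².
Unpaired electrons: 3.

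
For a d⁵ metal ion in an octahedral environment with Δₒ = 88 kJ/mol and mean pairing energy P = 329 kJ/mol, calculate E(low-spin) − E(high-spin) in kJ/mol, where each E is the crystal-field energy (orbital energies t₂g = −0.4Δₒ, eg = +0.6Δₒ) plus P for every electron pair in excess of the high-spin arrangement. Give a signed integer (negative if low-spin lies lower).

482

High-spin: t₂g³ eg², CFSE = 0.0Δₒ = 0 kJ/mol.
For low-spin the configuration is t₂g⁵ eg⁰: orbital energy -2.0 × 88 = -176 kJ/mol, and 2 additional pairs relative to high-spin add 658 kJ/mol, giving 482 kJ/mol.
The difference is 482 − (0) = 482 kJ/mol, so high-spin lies lower.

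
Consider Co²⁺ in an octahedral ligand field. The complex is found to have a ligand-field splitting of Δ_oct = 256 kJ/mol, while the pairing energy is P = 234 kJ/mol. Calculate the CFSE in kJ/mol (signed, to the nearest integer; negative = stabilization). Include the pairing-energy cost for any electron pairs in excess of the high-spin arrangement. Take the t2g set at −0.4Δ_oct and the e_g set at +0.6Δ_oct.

Group 9 minus oxidation state +2 gives a d⁷ configuration for Co²⁺.
Here Δ_oct > P (256 > 234), so the low-spin state is favoured.
Filling d⁷ accordingly: t2g^6 e_g^1.
Orbital CFSE = -1.8Δ_oct = -1.8 × 256 = -461 kJ/mol.
Excess pairs vs high-spin: 3 − 2 = 1; pairing cost = +234 kJ/mol.
Net CFSE = -461 + 234 = -227 kJ/mol.

-227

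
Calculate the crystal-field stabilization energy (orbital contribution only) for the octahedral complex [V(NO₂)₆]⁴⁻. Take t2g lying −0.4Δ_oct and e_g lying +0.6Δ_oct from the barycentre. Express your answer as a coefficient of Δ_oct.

Each NO₂⁻ contributes -1; 6 × (-1) = -6. With overall charge -4, V is in the +2 oxidation state.
V is in group 5, so V²⁺ is d³ (5 − 2 = 3).
Configuration: t2g^3 e_g^0.
CFSE = 3(-0.4Δ_oct) + 0(0.6Δ_oct) = -1.2Δ_oct + 0.0Δ_oct = -1.2Δ_oct.

-1.2 Δ_oct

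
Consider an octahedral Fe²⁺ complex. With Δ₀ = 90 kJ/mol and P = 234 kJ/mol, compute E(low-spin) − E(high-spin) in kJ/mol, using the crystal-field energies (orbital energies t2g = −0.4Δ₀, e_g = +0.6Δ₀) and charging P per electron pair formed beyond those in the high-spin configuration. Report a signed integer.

Group 8 minus oxidation state +2 gives a d⁶ configuration for Fe²⁺.
High-spin: t2g^4 e_g^2, CFSE = -0.4Δ₀ = -36 kJ/mol.
Low-spin: t2g^6 e_g^0, orbital CFSE = -2.4Δ₀ = -216 kJ/mol; plus 2 excess pairs × P = +468 kJ/mol; total 252 kJ/mol.
The difference is 252 − (-36) = 288 kJ/mol, so high-spin lies lower.

288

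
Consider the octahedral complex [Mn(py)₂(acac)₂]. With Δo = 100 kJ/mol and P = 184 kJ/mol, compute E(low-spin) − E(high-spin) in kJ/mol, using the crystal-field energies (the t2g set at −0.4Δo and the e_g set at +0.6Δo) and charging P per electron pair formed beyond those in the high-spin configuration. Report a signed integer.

168

Ligand charges: 2×(+0) from py and 2×(-1) from acac⁻ sum to -2; with overall charge +0, Mn is +2.
Group 7 minus oxidation state +2 gives a d⁵ configuration for Mn²⁺.
High-spin: t2g^3 e_g^2, CFSE = 0.0Δo = 0 kJ/mol.
Low-spin t2g^5 e_g^0 gives -2.0Δo = -200 kJ/mol, but forming 2 extra pairs costs 2P = 368 kJ/mol, so E(LS) = -200 + 368 = 168 kJ/mol.
Thus E(LS) − E(HS) = 168 kJ/mol.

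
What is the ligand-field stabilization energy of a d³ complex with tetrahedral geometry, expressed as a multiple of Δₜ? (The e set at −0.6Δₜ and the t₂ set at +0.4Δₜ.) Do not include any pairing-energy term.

-0.8 Δₜ

With tetrahedral geometry the complex is necessarily high-spin.
Configuration: e² t₂¹.
CFSE = 2(-0.6Δₜ) + 1(0.4Δₜ) = -1.2Δₜ + 0.4Δₜ = -0.8Δₜ.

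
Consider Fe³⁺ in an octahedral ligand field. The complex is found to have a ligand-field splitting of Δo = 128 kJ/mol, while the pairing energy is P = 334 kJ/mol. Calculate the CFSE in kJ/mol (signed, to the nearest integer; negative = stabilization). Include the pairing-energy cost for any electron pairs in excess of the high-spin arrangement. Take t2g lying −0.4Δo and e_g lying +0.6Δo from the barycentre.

Fe is in group 8, so Fe³⁺ is d⁵ (8 − 3 = 5).
With Δo < P the complex is high-spin.
That gives t2g^3 e_g^2.
Orbital CFSE = 0.0Δo = 0.0 × 128 = 0 kJ/mol.
High-spin has no excess pairs, so no pairing correction applies.

0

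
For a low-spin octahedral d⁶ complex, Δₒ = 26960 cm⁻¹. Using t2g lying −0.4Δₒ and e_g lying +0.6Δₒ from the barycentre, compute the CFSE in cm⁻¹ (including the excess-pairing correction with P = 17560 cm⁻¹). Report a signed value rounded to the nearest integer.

The d⁶ electrons fill as t2g^6 e_g^0.
CFSE(orbital) = 6×(-0.4Δₒ) + 0×(0.6Δₒ) = -2.4Δₒ; with Δₒ = 26960 cm⁻¹ that is -64704 cm⁻¹.
High-spin d⁶ would be t2g^4 e_g^2 with 1 pair; low-spin has 3, so 2 excess pairs cost +2P = +35120 cm⁻¹.
Overall CFSE = -64704 + 35120 = -29584 cm⁻¹.

-29584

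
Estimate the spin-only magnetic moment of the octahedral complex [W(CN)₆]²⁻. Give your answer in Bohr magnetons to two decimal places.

Each CN⁻ contributes -1; 6 × (-1) = -6. With overall charge -2, W is in the +4 oxidation state.
W⁴⁺: group 6, so d-count = 6 − 4 = 2.
Configuration: t₂g² eg⁰ → 2 unpaired electrons.
μ(spin-only) = √[2(2+2)] = √8 ≈ 2.83 Bohr magnetons.

2.83 Bohr magnetons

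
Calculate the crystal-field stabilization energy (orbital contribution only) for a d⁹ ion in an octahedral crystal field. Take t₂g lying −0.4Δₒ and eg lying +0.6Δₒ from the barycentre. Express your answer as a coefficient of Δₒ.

-0.6 Δₒ

For octahedral d⁹ the high- and low-spin configurations coincide.
Configuration: t₂g⁶ eg³.
CFSE = 6(-0.4Δₒ) + 3(0.6Δₒ) = -2.4Δₒ + 1.8Δₒ = -0.6Δₒ.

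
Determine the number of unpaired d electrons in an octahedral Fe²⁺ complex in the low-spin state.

Fe sits in group 8; removing 2 electrons leaves Fe²⁺ with 8 − 2 = 6 d electrons.
Configuration: t2g^6 e_g^0, giving 0 unpaired electrons.

0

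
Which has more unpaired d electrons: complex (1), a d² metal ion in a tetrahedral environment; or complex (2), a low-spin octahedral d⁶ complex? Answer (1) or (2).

(1)

(1): Tetrahedral fields are weak (Δₜ ≈ 4/9 Δₒ), so electrons fill high-spin; e^2 t2^0 → 2 unpaired.
(2): t₂g⁶ eg⁰ → 0 unpaired.
So (1) has more unpaired electrons.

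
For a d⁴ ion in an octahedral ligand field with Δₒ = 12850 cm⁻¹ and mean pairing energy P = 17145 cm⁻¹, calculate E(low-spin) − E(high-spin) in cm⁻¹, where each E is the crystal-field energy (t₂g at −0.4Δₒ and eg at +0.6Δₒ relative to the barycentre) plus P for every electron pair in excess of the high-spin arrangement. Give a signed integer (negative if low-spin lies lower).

High-spin: t₂g³ eg¹, CFSE = -0.6Δₒ = -7710 cm⁻¹.
Low-spin: t₂g⁴ eg⁰, orbital CFSE = -1.6Δₒ = -20560 cm⁻¹; plus 1 excess pair × P = +17145 cm⁻¹; total -3415 cm⁻¹.
Thus E(LS) − E(HS) = 4295 cm⁻¹.

4295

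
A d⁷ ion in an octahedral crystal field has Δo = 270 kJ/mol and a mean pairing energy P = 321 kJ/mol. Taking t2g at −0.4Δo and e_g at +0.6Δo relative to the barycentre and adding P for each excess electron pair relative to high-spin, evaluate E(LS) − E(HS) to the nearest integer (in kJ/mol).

51

High-spin: t2g^5 e_g^2, CFSE = -0.8Δo = -216 kJ/mol.
For low-spin the configuration is t2g^6 e_g^1: orbital energy -1.8 × 270 = -486 kJ/mol, and 1 additional pair relative to high-spin adds 321 kJ/mol, giving -165 kJ/mol.
E(LS) − E(HS) = -165 − (-216) = 51 kJ/mol.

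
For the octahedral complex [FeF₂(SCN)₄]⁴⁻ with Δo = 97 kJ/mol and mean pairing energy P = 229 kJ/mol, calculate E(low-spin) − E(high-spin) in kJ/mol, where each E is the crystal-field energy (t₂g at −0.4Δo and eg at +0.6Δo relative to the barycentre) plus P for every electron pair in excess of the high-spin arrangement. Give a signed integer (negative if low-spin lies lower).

264

Ligand charges: 2×(-1) from F⁻ and 4×(-1) from SCN⁻ sum to -6; with overall charge -4, Fe is +2.
Fe sits in group 8; removing 2 electrons leaves Fe²⁺ with 8 − 2 = 6 d electrons.
In the high-spin limit (t₂g⁴ eg²) the orbital term is -0.4Δo = -39 kJ/mol, with no excess pairing.
For low-spin the configuration is t₂g⁶ eg⁰: orbital energy -2.4 × 97 = -233 kJ/mol, and 2 additional pairs relative to high-spin add 458 kJ/mol, giving 225 kJ/mol.
E(LS) − E(HS) = 225 − (-39) = 264 kJ/mol.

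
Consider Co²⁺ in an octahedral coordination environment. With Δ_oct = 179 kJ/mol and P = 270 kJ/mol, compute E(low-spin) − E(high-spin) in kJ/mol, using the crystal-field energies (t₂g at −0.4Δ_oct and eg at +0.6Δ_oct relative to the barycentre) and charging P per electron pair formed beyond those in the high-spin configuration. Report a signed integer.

91

Co sits in group 9; removing 2 electrons leaves Co²⁺ with 9 − 2 = 7 d electrons.
In the high-spin limit (t₂g⁵ eg²) the orbital term is -0.8Δ_oct = -143 kJ/mol, with no excess pairing.
Low-spin t₂g⁶ eg¹ gives -1.8Δ_oct = -322 kJ/mol, but forming 1 extra pair costs 1P = 270 kJ/mol, so E(LS) = -322 + 270 = -52 kJ/mol.
E(LS) − E(HS) = -52 − (-143) = 91 kJ/mol.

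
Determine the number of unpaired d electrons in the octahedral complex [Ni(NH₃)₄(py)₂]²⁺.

2

Ligand charges: 4×(+0) from NH₃ and 2×(+0) from py sum to +0; with overall charge +2, Ni is +2.
Ni²⁺: group 10, so d-count = 10 − 2 = 8.
Configuration: t₂g⁶ eg², giving 2 unpaired electrons.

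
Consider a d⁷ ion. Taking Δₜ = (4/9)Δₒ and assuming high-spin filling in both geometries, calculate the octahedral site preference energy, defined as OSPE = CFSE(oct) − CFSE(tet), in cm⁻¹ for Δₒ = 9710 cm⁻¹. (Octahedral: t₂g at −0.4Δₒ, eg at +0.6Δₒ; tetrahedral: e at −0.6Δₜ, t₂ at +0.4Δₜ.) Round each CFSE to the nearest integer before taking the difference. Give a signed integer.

-2589

In an octahedral site d⁷ (HS) is t2g^5 e_g^2, giving CFSE(oct) = -0.8Δₒ = -7768 cm⁻¹.
In a tetrahedral site the filling is e^4 t2^3: CFSE(tet) = -1.2Δₜ = -1.2 × (4/9)(9710) = -5179 cm⁻¹.
OSPE = CFSE(oct) − CFSE(tet) = -7768 − (-5179) = -2589 cm⁻¹.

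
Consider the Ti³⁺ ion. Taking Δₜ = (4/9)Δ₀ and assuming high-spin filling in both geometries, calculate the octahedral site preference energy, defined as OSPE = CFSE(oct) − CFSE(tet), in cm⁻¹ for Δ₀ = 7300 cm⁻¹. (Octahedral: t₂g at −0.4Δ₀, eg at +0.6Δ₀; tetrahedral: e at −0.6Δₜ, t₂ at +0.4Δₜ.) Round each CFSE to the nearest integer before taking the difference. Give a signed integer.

-973

Ti is in group 4, so Ti³⁺ is d¹ (4 − 3 = 1).
Octahedral high-spin t₂g¹ eg⁰: CFSE = -0.4 × 7300 = -2920 cm⁻¹.
Tetrahedral: e¹ t₂⁰, CFSE = 1(−0.6) + 0(+0.4) = -0.6Δₜ = -0.6 × (4/9) × 7300 = -1947 cm⁻¹.
OSPE = -2920 − (-1947) = -973 cm⁻¹.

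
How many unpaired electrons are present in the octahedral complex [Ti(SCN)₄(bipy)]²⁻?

2

Ligand charges: 4×(-1) from SCN⁻ and 1×(+0) from bipy sum to -4; with overall charge -2, Ti is +2.
Group 4 minus oxidation state +2 gives a d² configuration for Ti²⁺.
Configuration: t₂g² eg⁰, giving 2 unpaired electrons.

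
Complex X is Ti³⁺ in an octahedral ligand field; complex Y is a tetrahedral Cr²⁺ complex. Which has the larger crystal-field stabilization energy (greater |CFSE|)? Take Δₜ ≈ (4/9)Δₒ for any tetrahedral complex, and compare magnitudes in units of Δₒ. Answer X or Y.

X: Group 4 minus oxidation state +3 gives a d¹ configuration for Ti³⁺; For octahedral d¹ the high- and low-spin configurations coincide; t₂g¹ eg⁰, CFSE = -0.4Δₒ.
Y: Cr sits in group 6; removing 2 electrons leaves Cr²⁺ with 6 − 2 = 4 d electrons; With tetrahedral geometry the complex is necessarily high-spin; e^2 t2^2, CFSE = -0.4Δₜ ≈ -0.18Δₒ.
So X has the larger |CFSE|.

X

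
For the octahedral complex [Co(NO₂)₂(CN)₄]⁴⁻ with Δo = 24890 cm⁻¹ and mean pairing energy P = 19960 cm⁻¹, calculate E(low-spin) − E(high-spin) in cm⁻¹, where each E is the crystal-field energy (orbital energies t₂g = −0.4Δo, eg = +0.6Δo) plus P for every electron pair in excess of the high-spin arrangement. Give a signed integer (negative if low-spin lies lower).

-4930

Ligand charges: 2×(-1) from NO₂⁻ and 4×(-1) from CN⁻ sum to -6; with overall charge -4, Co is +2.
Co is in group 9, so Co²⁺ is d⁷ (9 − 2 = 7).
High-spin d⁷ fills as t₂g⁵ eg² with CFSE 5(−0.4) + 2(+0.6) = -0.8Δo = -19912 cm⁻¹.
For low-spin the configuration is t₂g⁶ eg¹: orbital energy -1.8 × 24890 = -44802 cm⁻¹, and 1 additional pair relative to high-spin adds 19960 cm⁻¹, giving -24842 cm⁻¹.
E(LS) − E(HS) = -24842 − (-19912) = -4930 cm⁻¹.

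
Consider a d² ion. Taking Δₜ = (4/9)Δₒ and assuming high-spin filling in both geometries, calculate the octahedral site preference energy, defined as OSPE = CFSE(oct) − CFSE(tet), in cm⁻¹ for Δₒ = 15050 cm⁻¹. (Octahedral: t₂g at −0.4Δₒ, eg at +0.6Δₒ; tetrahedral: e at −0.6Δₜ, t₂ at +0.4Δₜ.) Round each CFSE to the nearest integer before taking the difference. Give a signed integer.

In an octahedral site d² (HS) is t₂g² eg⁰, giving CFSE(oct) = -0.8Δₒ = -12040 cm⁻¹.
Tetrahedral: e² t₂⁰, CFSE = 2(−0.6) + 0(+0.4) = -1.2Δₜ = -1.2 × (4/9) × 15050 = -8027 cm⁻¹.
OSPE = -12040 − (-8027) = -4013 cm⁻¹.

-4013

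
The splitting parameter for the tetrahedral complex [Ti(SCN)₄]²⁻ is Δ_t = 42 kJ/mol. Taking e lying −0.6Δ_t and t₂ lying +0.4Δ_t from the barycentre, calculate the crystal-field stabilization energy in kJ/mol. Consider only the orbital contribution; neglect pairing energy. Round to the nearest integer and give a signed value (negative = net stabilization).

-50

Each SCN⁻ contributes -1; 4 × (-1) = -4. With overall charge -2, Ti is in the +2 oxidation state.
Ti sits in group 4; removing 2 electrons leaves Ti²⁺ with 4 − 2 = 2 d electrons.
With tetrahedral geometry the complex is necessarily high-spin.
Configuration: e² t₂⁰.
Orbital CFSE = 2(-0.6) + 0(0.4) = -1.2Δ_t = -1.2 × 42 = -50 kJ/mol.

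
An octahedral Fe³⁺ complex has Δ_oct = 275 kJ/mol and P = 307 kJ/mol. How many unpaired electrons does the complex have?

Fe is in group 8, so Fe³⁺ is d⁵ (8 − 3 = 5).
Δ_oct < P, so pairing is avoided: the ground state is high-spin.
Filling d⁵ accordingly: t₂g³ eg².
Unpaired electrons: 5.

5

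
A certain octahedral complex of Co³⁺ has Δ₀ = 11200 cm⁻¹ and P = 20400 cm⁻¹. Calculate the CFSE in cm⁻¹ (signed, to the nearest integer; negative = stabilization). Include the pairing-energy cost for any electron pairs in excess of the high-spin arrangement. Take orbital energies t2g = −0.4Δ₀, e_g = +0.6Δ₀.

Group 9 minus oxidation state +3 gives a d⁶ configuration for Co³⁺.
With Δ₀ < P the complex is high-spin.
Configuration: t2g^4 e_g^2.
Orbital CFSE = -0.4Δ₀ = -0.4 × 11200 = -4480 cm⁻¹.
High-spin has no excess pairs, so no pairing correction applies.

-4480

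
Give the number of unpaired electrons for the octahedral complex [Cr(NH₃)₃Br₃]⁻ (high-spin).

4

Ligand charges: 3×(+0) from NH₃ and 3×(-1) from Br⁻ sum to -3; with overall charge -1, Cr is +2.
Cr²⁺: group 6, so d-count = 6 − 2 = 4.
Configuration: t₂g³ eg¹, giving 4 unpaired electrons.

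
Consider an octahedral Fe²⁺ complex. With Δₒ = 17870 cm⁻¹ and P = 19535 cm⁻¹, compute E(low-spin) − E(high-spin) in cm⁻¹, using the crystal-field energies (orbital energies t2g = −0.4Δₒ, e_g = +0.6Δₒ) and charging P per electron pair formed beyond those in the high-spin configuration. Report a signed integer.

Fe sits in group 8; removing 2 electrons leaves Fe²⁺ with 8 − 2 = 6 d electrons.
High-spin d⁶ fills as t2g^4 e_g^2 with CFSE 4(−0.4) + 2(+0.6) = -0.4Δₒ = -7148 cm⁻¹.
For low-spin the configuration is t2g^6 e_g^0: orbital energy -2.4 × 17870 = -42888 cm⁻¹, and 2 additional pairs relative to high-spin add 39070 cm⁻¹, giving -3818 cm⁻¹.
E(LS) − E(HS) = -3818 − (-7148) = 3330 cm⁻¹.

3330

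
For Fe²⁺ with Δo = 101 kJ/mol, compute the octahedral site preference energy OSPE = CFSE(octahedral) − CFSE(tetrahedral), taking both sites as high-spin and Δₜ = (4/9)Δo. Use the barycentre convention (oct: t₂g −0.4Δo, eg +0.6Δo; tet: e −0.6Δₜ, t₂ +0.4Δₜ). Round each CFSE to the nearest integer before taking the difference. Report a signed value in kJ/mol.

Fe²⁺: group 8, so d-count = 8 − 2 = 6.
Octahedral high-spin t2g^4 e_g^2: CFSE = -0.4 × 101 = -40 kJ/mol.
In a tetrahedral site the filling is e^3 t2^3: CFSE(tet) = -0.6Δₜ = -0.6 × (4/9)(101) = -27 kJ/mol.
OSPE = CFSE(oct) − CFSE(tet) = -40 − (-27) = -13 kJ/mol.

-13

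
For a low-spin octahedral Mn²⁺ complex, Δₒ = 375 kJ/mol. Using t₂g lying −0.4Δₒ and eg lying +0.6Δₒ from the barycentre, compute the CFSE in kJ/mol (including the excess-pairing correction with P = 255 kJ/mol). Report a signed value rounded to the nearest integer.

-240

Mn²⁺: group 7, so d-count = 7 − 2 = 5.
The d⁵ electrons fill as t₂g⁵ eg⁰.
Orbital CFSE = 5(-0.4) + 0(0.6) = -2.0Δₒ = -2.0 × 375 = -750 kJ/mol.
Pairing penalty: 2 pairs vs 0 in the high-spin reference → 2 extra × P = 510 kJ/mol.
Overall CFSE = -750 + 510 = -240 kJ/mol.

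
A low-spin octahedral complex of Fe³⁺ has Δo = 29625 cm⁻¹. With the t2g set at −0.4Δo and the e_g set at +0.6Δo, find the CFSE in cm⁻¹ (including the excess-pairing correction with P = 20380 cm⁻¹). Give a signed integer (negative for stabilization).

-18490

Fe is in group 8, so Fe³⁺ is d⁵ (8 − 3 = 5).
Configuration: t2g^5 e_g^0.
CFSE(orbital) = 5×(-0.4Δo) + 0×(0.6Δo) = -2.0Δo; with Δo = 29625 cm⁻¹ that is -59250 cm⁻¹.
High-spin d⁵ would be t2g^3 e_g^2 with 0 pairs; low-spin has 2, so 2 excess pairs cost +2P = +40760 cm⁻¹.
Overall CFSE = -59250 + 40760 = -18490 cm⁻¹.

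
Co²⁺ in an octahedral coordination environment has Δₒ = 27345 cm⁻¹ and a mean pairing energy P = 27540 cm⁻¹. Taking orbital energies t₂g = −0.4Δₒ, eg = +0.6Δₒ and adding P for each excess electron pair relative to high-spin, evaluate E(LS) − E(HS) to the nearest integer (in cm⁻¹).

195

Co is in group 9, so Co²⁺ is d⁷ (9 − 2 = 7).
High-spin: t₂g⁵ eg², CFSE = -0.8Δₒ = -21876 cm⁻¹.
For low-spin the configuration is t₂g⁶ eg¹: orbital energy -1.8 × 27345 = -49221 cm⁻¹, and 1 additional pair relative to high-spin adds 27540 cm⁻¹, giving -21681 cm⁻¹.
Thus E(LS) − E(HS) = 195 cm⁻¹.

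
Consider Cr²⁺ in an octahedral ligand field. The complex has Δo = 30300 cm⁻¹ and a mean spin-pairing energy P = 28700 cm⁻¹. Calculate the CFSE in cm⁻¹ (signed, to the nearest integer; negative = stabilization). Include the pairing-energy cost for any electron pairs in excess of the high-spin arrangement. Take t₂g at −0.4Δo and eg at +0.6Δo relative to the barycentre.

-19780

Cr sits in group 6; removing 2 electrons leaves Cr²⁺ with 6 − 2 = 4 d electrons.
Here Δo > P (30300 > 28700), so the low-spin state is favoured.
That gives t₂g⁴ eg⁰.
Orbital CFSE = -1.6Δo = -1.6 × 30300 = -48480 cm⁻¹.
Excess pairs vs high-spin: 1 − 0 = 1; pairing cost = +28700 cm⁻¹.
Net CFSE = -48480 + 28700 = -19780 cm⁻¹.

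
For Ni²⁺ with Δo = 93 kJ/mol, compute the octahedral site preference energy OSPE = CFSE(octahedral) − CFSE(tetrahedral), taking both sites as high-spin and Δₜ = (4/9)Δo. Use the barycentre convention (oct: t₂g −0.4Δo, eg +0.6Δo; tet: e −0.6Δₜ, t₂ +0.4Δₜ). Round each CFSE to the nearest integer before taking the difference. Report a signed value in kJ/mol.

Ni sits in group 10; removing 2 electrons leaves Ni²⁺ with 10 − 2 = 8 d electrons.
Octahedral (high-spin): t₂g⁶ eg², CFSE = 6(−0.4) + 2(+0.6) = -1.2Δo = -1.2 × 93 = -112 kJ/mol.
In a tetrahedral site the filling is e⁴ t₂⁴: CFSE(tet) = -0.8Δₜ = -0.8 × (4/9)(93) = -33 kJ/mol.
Subtracting, OSPE = -112 − (-33) = -79 kJ/mol.

-79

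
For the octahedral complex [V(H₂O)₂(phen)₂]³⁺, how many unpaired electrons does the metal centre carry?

Ligand charges: 2×(+0) from H₂O and 2×(+0) from phen sum to +0; with overall charge +3, V is +3.
V is in group 5, so V³⁺ is d² (5 − 3 = 2).
Configuration: t₂g² eg⁰, giving 2 unpaired electrons.

2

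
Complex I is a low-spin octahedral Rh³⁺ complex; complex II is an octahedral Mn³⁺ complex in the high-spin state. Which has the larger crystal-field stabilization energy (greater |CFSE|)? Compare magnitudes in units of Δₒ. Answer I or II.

I

I: Rh sits in group 9; removing 3 electrons leaves Rh³⁺ with 9 − 3 = 6 d electrons; t₂g⁶ eg⁰, CFSE = -2.4Δₒ.
II: Mn is in group 7, so Mn³⁺ is d⁴ (7 − 3 = 4); t2g^3 e_g^1, CFSE = -0.6Δₒ.
So I has the larger |CFSE|.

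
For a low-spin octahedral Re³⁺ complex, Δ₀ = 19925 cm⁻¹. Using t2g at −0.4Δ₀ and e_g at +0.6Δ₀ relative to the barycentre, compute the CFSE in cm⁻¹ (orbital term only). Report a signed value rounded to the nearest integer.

Re is in group 7, so Re³⁺ is d⁴ (7 − 3 = 4).
Electron filling gives t2g^4 e_g^0.
The orbital stabilization is -1.6Δ₀ = -1.6 × 19925 = -31880 cm⁻¹.

-31880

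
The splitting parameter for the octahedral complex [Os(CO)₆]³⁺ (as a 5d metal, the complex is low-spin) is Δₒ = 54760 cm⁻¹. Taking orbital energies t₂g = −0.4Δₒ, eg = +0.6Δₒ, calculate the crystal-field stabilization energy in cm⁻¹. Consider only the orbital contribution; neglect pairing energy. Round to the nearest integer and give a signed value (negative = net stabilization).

CO is neutral, so the +3 overall charge sits on Os: oxidation state +3.
Os sits in group 8; removing 3 electrons leaves Os³⁺ with 8 − 3 = 5 d electrons.
Electron filling gives t₂g⁵ eg⁰.
The orbital stabilization is -2.0Δₒ = -2.0 × 54760 = -109520 cm⁻¹.

-109520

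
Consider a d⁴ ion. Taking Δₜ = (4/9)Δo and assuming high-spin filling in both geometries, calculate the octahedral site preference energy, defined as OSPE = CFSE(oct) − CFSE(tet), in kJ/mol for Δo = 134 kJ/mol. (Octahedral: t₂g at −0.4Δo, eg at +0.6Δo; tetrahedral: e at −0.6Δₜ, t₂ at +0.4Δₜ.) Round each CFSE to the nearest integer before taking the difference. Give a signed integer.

Octahedral (high-spin): t2g^3 e_g^1, CFSE = 3(−0.4) + 1(+0.6) = -0.6Δo = -0.6 × 134 = -80 kJ/mol.
Tetrahedral: e^2 t2^2, CFSE = 2(−0.6) + 2(+0.4) = -0.4Δₜ = -0.4 × (4/9) × 134 = -24 kJ/mol.
OSPE = CFSE(oct) − CFSE(tet) = -80 − (-24) = -56 kJ/mol.

-56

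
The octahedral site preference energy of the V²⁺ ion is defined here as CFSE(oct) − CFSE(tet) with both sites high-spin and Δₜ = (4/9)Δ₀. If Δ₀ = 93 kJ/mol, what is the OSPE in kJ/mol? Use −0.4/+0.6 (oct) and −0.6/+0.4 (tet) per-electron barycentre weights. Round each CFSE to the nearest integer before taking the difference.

V sits in group 5; removing 2 electrons leaves V²⁺ with 5 − 2 = 3 d electrons.
Octahedral (high-spin): t₂g³ eg⁰, CFSE = 3(−0.4) + 0(+0.6) = -1.2Δ₀ = -1.2 × 93 = -112 kJ/mol.
In a tetrahedral site the filling is e² t₂¹: CFSE(tet) = -0.8Δₜ = -0.8 × (4/9)(93) = -33 kJ/mol.
OSPE = CFSE(oct) − CFSE(tet) = -112 − (-33) = -79 kJ/mol.

-79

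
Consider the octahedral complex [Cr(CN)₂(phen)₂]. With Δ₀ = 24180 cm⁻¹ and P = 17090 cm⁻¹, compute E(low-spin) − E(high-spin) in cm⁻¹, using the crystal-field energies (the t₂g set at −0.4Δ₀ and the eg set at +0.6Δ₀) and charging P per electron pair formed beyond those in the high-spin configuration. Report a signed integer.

-7090

Ligand charges: 2×(-1) from CN⁻ and 2×(+0) from phen sum to -2; with overall charge +0, Cr is +2.
Cr sits in group 6; removing 2 electrons leaves Cr²⁺ with 6 − 2 = 4 d electrons.
In the high-spin limit (t₂g³ eg¹) the orbital term is -0.6Δ₀ = -14508 cm⁻¹, with no excess pairing.
Low-spin: t₂g⁴ eg⁰, orbital CFSE = -1.6Δ₀ = -38688 cm⁻¹; plus 1 excess pair × P = +17090 cm⁻¹; total -21598 cm⁻¹.
The difference is -21598 − (-14508) = -7090 cm⁻¹, so low-spin lies lower.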